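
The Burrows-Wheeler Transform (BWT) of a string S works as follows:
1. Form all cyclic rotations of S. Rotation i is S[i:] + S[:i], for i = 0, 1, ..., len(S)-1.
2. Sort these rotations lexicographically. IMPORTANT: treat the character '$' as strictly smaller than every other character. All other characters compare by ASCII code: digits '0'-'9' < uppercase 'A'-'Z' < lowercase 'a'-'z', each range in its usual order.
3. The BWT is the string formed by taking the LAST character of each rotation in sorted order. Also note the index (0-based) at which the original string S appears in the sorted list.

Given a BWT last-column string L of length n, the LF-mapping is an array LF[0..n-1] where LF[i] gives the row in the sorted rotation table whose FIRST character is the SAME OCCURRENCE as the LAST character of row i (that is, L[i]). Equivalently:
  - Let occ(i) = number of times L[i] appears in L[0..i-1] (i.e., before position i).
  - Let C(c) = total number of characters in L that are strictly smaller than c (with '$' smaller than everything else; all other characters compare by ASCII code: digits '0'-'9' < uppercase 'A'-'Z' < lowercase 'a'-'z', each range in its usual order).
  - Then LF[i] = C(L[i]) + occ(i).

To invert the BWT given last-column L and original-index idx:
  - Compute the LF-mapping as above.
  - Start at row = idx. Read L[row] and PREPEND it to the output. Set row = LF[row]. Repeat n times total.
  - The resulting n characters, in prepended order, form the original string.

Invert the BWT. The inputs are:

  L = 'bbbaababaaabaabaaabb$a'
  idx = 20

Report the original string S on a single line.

LF mapping: 13 14 15 1 2 16 3 17 4 5 6 18 7 8 19 9 10 11 20 21 0 12
Walk LF starting at row 20, prepending L[row]:
  step 1: row=20, L[20]='$', prepend. Next row=LF[20]=0
  step 2: row=0, L[0]='b', prepend. Next row=LF[0]=13
  step 3: row=13, L[13]='a', prepend. Next row=LF[13]=8
  step 4: row=8, L[8]='a', prepend. Next row=LF[8]=4
  step 5: row=4, L[4]='a', prepend. Next row=LF[4]=2
  step 6: row=2, L[2]='b', prepend. Next row=LF[2]=15
  step 7: row=15, L[15]='a', prepend. Next row=LF[15]=9
  step 8: row=9, L[9]='a', prepend. Next row=LF[9]=5
  step 9: row=5, L[5]='b', prepend. Next row=LF[5]=16
  step 10: row=16, L[16]='a', prepend. Next row=LF[16]=10
  step 11: row=10, L[10]='a', prepend. Next row=LF[10]=6
  step 12: row=6, L[6]='a', prepend. Next row=LF[6]=3
  step 13: row=3, L[3]='a', prepend. Next row=LF[3]=1
  step 14: row=1, L[1]='b', prepend. Next row=LF[1]=14
  step 15: row=14, L[14]='b', prepend. Next row=LF[14]=19
  step 16: row=19, L[19]='b', prepend. Next row=LF[19]=21
  step 17: row=21, L[21]='a', prepend. Next row=LF[21]=12
  step 18: row=12, L[12]='a', prepend. Next row=LF[12]=7
  step 19: row=7, L[7]='b', prepend. Next row=LF[7]=17
  step 20: row=17, L[17]='a', prepend. Next row=LF[17]=11
  step 21: row=11, L[11]='b', prepend. Next row=LF[11]=18
  step 22: row=18, L[18]='b', prepend. Next row=LF[18]=20
Reversed output: bbabaabbbaaaabaabaaab$

Answer: bbabaabbbaaaabaabaaab$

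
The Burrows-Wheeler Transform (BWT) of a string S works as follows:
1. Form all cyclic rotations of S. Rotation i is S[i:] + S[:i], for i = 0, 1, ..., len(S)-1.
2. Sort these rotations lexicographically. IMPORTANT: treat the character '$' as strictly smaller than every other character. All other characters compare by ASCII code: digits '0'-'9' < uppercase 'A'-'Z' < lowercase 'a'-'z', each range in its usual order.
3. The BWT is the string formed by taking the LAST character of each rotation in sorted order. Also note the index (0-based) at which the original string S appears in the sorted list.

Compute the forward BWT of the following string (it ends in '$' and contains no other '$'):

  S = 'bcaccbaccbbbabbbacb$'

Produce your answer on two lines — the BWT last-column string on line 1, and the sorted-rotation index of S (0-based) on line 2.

All 20 rotations (rotation i = S[i:]+S[:i]):
  rot[0] = bcaccbaccbbbabbbacb$
  rot[1] = caccbaccbbbabbbacb$b
  rot[2] = accbaccbbbabbbacb$bc
  rot[3] = ccbaccbbbabbbacb$bca
  rot[4] = cbaccbbbabbbacb$bcac
  rot[5] = baccbbbabbbacb$bcacc
  rot[6] = accbbbabbbacb$bcaccb
  rot[7] = ccbbbabbbacb$bcaccba
  rot[8] = cbbbabbbacb$bcaccbac
  rot[9] = bbbabbbacb$bcaccbacc
  rot[10] = bbabbbacb$bcaccbaccb
  rot[11] = babbbacb$bcaccbaccbb
  rot[12] = abbbacb$bcaccbaccbbb
  rot[13] = bbbacb$bcaccbaccbbba
  rot[14] = bbacb$bcaccbaccbbbab
  rot[15] = bacb$bcaccbaccbbbabb
  rot[16] = acb$bcaccbaccbbbabbb
  rot[17] = cb$bcaccbaccbbbabbba
  rot[18] = b$bcaccbaccbbbabbbac
  rot[19] = $bcaccbaccbbbabbbacb
Sorted (with $ < everything):
  sorted[0] = $bcaccbaccbbbabbbacb  (last char: 'b')
  sorted[1] = abbbacb$bcaccbaccbbb  (last char: 'b')
  sorted[2] = acb$bcaccbaccbbbabbb  (last char: 'b')
  sorted[3] = accbaccbbbabbbacb$bc  (last char: 'c')
  sorted[4] = accbbbabbbacb$bcaccb  (last char: 'b')
  sorted[5] = b$bcaccbaccbbbabbbac  (last char: 'c')
  sorted[6] = babbbacb$bcaccbaccbb  (last char: 'b')
  sorted[7] = bacb$bcaccbaccbbbabb  (last char: 'b')
  sorted[8] = baccbbbabbbacb$bcacc  (last char: 'c')
  sorted[9] = bbabbbacb$bcaccbaccb  (last char: 'b')
  sorted[10] = bbacb$bcaccbaccbbbab  (last char: 'b')
  sorted[11] = bbbabbbacb$bcaccbacc  (last char: 'c')
  sorted[12] = bbbacb$bcaccbaccbbba  (last char: 'a')
  sorted[13] = bcaccbaccbbbabbbacb$  (last char: '$')
  sorted[14] = caccbaccbbbabbbacb$b  (last char: 'b')
  sorted[15] = cb$bcaccbaccbbbabbba  (last char: 'a')
  sorted[16] = cbaccbbbabbbacb$bcac  (last char: 'c')
  sorted[17] = cbbbabbbacb$bcaccbac  (last char: 'c')
  sorted[18] = ccbaccbbbabbbacb$bca  (last char: 'a')
  sorted[19] = ccbbbabbbacb$bcaccba  (last char: 'a')
Last column: bbbcbcbbcbbca$baccaa
Original string S is at sorted index 13

Answer: bbbcbcbbcbbca$baccaa
13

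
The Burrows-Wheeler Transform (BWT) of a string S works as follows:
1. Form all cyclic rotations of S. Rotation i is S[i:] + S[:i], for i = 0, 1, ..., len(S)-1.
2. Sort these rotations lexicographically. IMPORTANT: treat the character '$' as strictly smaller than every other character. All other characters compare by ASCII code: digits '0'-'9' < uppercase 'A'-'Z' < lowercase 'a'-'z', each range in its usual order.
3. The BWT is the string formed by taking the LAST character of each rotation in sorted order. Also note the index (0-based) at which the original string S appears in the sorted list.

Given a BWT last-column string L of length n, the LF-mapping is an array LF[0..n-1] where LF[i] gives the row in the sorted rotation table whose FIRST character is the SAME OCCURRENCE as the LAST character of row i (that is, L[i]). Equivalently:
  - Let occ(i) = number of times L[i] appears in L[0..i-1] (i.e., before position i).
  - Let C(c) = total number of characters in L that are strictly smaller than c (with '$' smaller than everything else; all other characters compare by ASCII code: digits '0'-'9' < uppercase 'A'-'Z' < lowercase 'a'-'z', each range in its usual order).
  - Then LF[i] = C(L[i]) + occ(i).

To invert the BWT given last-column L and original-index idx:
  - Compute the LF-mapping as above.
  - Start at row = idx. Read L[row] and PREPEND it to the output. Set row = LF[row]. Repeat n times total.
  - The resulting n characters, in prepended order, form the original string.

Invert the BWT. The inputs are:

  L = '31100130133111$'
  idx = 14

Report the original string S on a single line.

Answer: 31313110100113$

Derivation:
LF mapping: 11 4 5 1 2 6 12 3 7 13 14 8 9 10 0
Walk LF starting at row 14, prepending L[row]:
  step 1: row=14, L[14]='$', prepend. Next row=LF[14]=0
  step 2: row=0, L[0]='3', prepend. Next row=LF[0]=11
  step 3: row=11, L[11]='1', prepend. Next row=LF[11]=8
  step 4: row=8, L[8]='1', prepend. Next row=LF[8]=7
  step 5: row=7, L[7]='0', prepend. Next row=LF[7]=3
  step 6: row=3, L[3]='0', prepend. Next row=LF[3]=1
  step 7: row=1, L[1]='1', prepend. Next row=LF[1]=4
  step 8: row=4, L[4]='0', prepend. Next row=LF[4]=2
  step 9: row=2, L[2]='1', prepend. Next row=LF[2]=5
  step 10: row=5, L[5]='1', prepend. Next row=LF[5]=6
  step 11: row=6, L[6]='3', prepend. Next row=LF[6]=12
  step 12: row=12, L[12]='1', prepend. Next row=LF[12]=9
  step 13: row=9, L[9]='3', prepend. Next row=LF[9]=13
  step 14: row=13, L[13]='1', prepend. Next row=LF[13]=10
  step 15: row=10, L[10]='3', prepend. Next row=LF[10]=14
Reversed output: 31313110100113$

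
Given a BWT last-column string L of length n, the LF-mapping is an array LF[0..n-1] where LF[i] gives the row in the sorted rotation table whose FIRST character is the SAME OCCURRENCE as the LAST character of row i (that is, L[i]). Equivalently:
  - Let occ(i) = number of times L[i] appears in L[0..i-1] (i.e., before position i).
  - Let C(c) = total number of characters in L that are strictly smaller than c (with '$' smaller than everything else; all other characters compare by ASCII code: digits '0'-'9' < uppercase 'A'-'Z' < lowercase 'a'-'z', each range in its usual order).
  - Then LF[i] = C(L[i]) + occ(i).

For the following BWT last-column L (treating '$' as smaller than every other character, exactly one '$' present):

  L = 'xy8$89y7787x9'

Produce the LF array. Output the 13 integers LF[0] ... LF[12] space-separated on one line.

Char counts: '$':1, '7':3, '8':3, '9':2, 'x':2, 'y':2
C (first-col start): C('$')=0, C('7')=1, C('8')=4, C('9')=7, C('x')=9, C('y')=11
L[0]='x': occ=0, LF[0]=C('x')+0=9+0=9
L[1]='y': occ=0, LF[1]=C('y')+0=11+0=11
L[2]='8': occ=0, LF[2]=C('8')+0=4+0=4
L[3]='$': occ=0, LF[3]=C('$')+0=0+0=0
L[4]='8': occ=1, LF[4]=C('8')+1=4+1=5
L[5]='9': occ=0, LF[5]=C('9')+0=7+0=7
L[6]='y': occ=1, LF[6]=C('y')+1=11+1=12
L[7]='7': occ=0, LF[7]=C('7')+0=1+0=1
L[8]='7': occ=1, LF[8]=C('7')+1=1+1=2
L[9]='8': occ=2, LF[9]=C('8')+2=4+2=6
L[10]='7': occ=2, LF[10]=C('7')+2=1+2=3
L[11]='x': occ=1, LF[11]=C('x')+1=9+1=10
L[12]='9': occ=1, LF[12]=C('9')+1=7+1=8

Answer: 9 11 4 0 5 7 12 1 2 6 3 10 8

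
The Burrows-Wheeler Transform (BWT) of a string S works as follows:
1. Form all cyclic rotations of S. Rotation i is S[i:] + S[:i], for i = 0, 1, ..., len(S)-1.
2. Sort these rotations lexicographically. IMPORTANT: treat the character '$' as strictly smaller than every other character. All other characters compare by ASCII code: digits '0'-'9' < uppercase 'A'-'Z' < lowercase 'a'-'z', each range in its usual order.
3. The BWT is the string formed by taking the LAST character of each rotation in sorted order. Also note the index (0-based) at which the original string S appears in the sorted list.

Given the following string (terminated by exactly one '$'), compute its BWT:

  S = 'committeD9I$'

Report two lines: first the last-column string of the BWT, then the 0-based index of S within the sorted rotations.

Answer: IDe9$tmmocti
4

Derivation:
All 12 rotations (rotation i = S[i:]+S[:i]):
  rot[0] = committeD9I$
  rot[1] = ommitteD9I$c
  rot[2] = mmitteD9I$co
  rot[3] = mitteD9I$com
  rot[4] = itteD9I$comm
  rot[5] = tteD9I$commi
  rot[6] = teD9I$commit
  rot[7] = eD9I$committ
  rot[8] = D9I$committe
  rot[9] = 9I$committeD
  rot[10] = I$committeD9
  rot[11] = $committeD9I
Sorted (with $ < everything):
  sorted[0] = $committeD9I  (last char: 'I')
  sorted[1] = 9I$committeD  (last char: 'D')
  sorted[2] = D9I$committe  (last char: 'e')
  sorted[3] = I$committeD9  (last char: '9')
  sorted[4] = committeD9I$  (last char: '$')
  sorted[5] = eD9I$committ  (last char: 't')
  sorted[6] = itteD9I$comm  (last char: 'm')
  sorted[7] = mitteD9I$com  (last char: 'm')
  sorted[8] = mmitteD9I$co  (last char: 'o')
  sorted[9] = ommitteD9I$c  (last char: 'c')
  sorted[10] = teD9I$commit  (last char: 't')
  sorted[11] = tteD9I$commi  (last char: 'i')
Last column: IDe9$tmmocti
Original string S is at sorted index 4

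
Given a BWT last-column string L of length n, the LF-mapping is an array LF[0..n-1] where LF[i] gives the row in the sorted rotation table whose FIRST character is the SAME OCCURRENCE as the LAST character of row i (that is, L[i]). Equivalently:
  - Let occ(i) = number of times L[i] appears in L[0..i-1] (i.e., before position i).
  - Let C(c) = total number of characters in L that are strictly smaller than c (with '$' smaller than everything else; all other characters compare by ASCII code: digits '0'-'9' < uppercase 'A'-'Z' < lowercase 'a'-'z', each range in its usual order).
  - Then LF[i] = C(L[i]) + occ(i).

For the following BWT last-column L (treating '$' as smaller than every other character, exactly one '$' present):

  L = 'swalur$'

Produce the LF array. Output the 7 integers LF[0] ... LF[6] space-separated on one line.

Answer: 4 6 1 2 5 3 0

Derivation:
Char counts: '$':1, 'a':1, 'l':1, 'r':1, 's':1, 'u':1, 'w':1
C (first-col start): C('$')=0, C('a')=1, C('l')=2, C('r')=3, C('s')=4, C('u')=5, C('w')=6
L[0]='s': occ=0, LF[0]=C('s')+0=4+0=4
L[1]='w': occ=0, LF[1]=C('w')+0=6+0=6
L[2]='a': occ=0, LF[2]=C('a')+0=1+0=1
L[3]='l': occ=0, LF[3]=C('l')+0=2+0=2
L[4]='u': occ=0, LF[4]=C('u')+0=5+0=5
L[5]='r': occ=0, LF[5]=C('r')+0=3+0=3
L[6]='$': occ=0, LF[6]=C('$')+0=0+0=0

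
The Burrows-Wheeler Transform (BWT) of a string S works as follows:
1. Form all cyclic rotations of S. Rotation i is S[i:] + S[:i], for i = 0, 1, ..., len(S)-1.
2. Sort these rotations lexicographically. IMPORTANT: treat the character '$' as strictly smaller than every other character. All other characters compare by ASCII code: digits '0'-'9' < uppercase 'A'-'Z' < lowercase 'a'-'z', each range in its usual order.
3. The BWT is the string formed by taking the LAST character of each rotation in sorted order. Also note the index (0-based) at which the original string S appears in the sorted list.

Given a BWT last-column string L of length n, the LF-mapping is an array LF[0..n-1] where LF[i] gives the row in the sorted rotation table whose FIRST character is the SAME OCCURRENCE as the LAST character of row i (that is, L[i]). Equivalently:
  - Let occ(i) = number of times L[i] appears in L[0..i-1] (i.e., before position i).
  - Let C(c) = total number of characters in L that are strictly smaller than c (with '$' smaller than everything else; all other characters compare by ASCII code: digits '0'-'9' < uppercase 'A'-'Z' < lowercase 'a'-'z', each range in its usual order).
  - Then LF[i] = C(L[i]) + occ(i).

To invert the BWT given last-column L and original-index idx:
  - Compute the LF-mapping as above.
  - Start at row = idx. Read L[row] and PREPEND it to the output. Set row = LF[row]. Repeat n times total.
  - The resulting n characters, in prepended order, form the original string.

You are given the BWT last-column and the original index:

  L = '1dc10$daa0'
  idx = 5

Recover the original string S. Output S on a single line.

LF mapping: 3 8 7 4 1 0 9 5 6 2
Walk LF starting at row 5, prepending L[row]:
  step 1: row=5, L[5]='$', prepend. Next row=LF[5]=0
  step 2: row=0, L[0]='1', prepend. Next row=LF[0]=3
  step 3: row=3, L[3]='1', prepend. Next row=LF[3]=4
  step 4: row=4, L[4]='0', prepend. Next row=LF[4]=1
  step 5: row=1, L[1]='d', prepend. Next row=LF[1]=8
  step 6: row=8, L[8]='a', prepend. Next row=LF[8]=6
  step 7: row=6, L[6]='d', prepend. Next row=LF[6]=9
  step 8: row=9, L[9]='0', prepend. Next row=LF[9]=2
  step 9: row=2, L[2]='c', prepend. Next row=LF[2]=7
  step 10: row=7, L[7]='a', prepend. Next row=LF[7]=5
Reversed output: ac0dad011$

Answer: ac0dad011$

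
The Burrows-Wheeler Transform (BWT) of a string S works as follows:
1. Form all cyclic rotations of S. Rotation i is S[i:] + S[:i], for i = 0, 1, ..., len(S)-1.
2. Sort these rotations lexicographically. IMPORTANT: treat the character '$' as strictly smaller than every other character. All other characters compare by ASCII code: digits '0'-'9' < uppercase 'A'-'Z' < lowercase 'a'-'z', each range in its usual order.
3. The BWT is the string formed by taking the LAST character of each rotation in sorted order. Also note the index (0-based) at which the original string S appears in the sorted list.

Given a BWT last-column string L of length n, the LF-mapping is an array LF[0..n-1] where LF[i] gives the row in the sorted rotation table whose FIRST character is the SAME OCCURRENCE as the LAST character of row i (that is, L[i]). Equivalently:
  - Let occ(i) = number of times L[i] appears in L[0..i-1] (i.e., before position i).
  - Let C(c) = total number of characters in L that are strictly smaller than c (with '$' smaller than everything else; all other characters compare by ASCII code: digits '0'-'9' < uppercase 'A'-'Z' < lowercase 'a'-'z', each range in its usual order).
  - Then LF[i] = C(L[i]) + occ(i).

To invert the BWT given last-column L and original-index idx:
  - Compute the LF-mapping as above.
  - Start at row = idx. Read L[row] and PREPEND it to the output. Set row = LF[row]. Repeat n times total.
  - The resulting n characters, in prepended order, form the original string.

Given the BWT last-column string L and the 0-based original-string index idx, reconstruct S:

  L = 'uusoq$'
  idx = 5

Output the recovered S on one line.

LF mapping: 4 5 3 1 2 0
Walk LF starting at row 5, prepending L[row]:
  step 1: row=5, L[5]='$', prepend. Next row=LF[5]=0
  step 2: row=0, L[0]='u', prepend. Next row=LF[0]=4
  step 3: row=4, L[4]='q', prepend. Next row=LF[4]=2
  step 4: row=2, L[2]='s', prepend. Next row=LF[2]=3
  step 5: row=3, L[3]='o', prepend. Next row=LF[3]=1
  step 6: row=1, L[1]='u', prepend. Next row=LF[1]=5
Reversed output: uosqu$

Answer: uosqu$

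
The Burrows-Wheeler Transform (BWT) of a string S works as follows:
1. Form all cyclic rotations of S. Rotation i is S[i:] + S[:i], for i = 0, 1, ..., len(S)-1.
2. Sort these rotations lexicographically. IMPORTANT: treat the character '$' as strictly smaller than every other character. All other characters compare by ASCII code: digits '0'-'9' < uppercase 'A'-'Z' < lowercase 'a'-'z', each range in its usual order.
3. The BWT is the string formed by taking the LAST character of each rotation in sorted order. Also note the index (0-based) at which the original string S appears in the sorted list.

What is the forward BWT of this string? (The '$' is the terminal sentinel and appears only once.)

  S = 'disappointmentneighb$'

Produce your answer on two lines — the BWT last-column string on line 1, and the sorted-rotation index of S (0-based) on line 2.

All 21 rotations (rotation i = S[i:]+S[:i]):
  rot[0] = disappointmentneighb$
  rot[1] = isappointmentneighb$d
  rot[2] = sappointmentneighb$di
  rot[3] = appointmentneighb$dis
  rot[4] = ppointmentneighb$disa
  rot[5] = pointmentneighb$disap
  rot[6] = ointmentneighb$disapp
  rot[7] = intmentneighb$disappo
  rot[8] = ntmentneighb$disappoi
  rot[9] = tmentneighb$disappoin
  rot[10] = mentneighb$disappoint
  rot[11] = entneighb$disappointm
  rot[12] = ntneighb$disappointme
  rot[13] = tneighb$disappointmen
  rot[14] = neighb$disappointment
  rot[15] = eighb$disappointmentn
  rot[16] = ighb$disappointmentne
  rot[17] = ghb$disappointmentnei
  rot[18] = hb$disappointmentneig
  rot[19] = b$disappointmentneigh
  rot[20] = $disappointmentneighb
Sorted (with $ < everything):
  sorted[0] = $disappointmentneighb  (last char: 'b')
  sorted[1] = appointmentneighb$dis  (last char: 's')
  sorted[2] = b$disappointmentneigh  (last char: 'h')
  sorted[3] = disappointmentneighb$  (last char: '$')
  sorted[4] = eighb$disappointmentn  (last char: 'n')
  sorted[5] = entneighb$disappointm  (last char: 'm')
  sorted[6] = ghb$disappointmentnei  (last char: 'i')
  sorted[7] = hb$disappointmentneig  (last char: 'g')
  sorted[8] = ighb$disappointmentne  (last char: 'e')
  sorted[9] = intmentneighb$disappo  (last char: 'o')
  sorted[10] = isappointmentneighb$d  (last char: 'd')
  sorted[11] = mentneighb$disappoint  (last char: 't')
  sorted[12] = neighb$disappointment  (last char: 't')
  sorted[13] = ntmentneighb$disappoi  (last char: 'i')
  sorted[14] = ntneighb$disappointme  (last char: 'e')
  sorted[15] = ointmentneighb$disapp  (last char: 'p')
  sorted[16] = pointmentneighb$disap  (last char: 'p')
  sorted[17] = ppointmentneighb$disa  (last char: 'a')
  sorted[18] = sappointmentneighb$di  (last char: 'i')
  sorted[19] = tmentneighb$disappoin  (last char: 'n')
  sorted[20] = tneighb$disappointmen  (last char: 'n')
Last column: bsh$nmigeodttieppainn
Original string S is at sorted index 3

Answer: bsh$nmigeodttieppainn
3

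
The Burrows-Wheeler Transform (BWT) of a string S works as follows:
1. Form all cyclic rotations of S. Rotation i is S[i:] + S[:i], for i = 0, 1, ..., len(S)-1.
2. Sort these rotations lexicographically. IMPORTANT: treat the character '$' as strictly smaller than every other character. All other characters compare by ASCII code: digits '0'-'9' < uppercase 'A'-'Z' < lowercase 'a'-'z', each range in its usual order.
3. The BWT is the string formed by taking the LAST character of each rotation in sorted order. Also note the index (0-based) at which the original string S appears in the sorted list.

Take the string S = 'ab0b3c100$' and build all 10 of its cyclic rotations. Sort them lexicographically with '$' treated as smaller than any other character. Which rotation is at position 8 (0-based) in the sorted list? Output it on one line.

Answer: b3c100$ab0

Derivation:
All 10 rotations (rotation i = S[i:]+S[:i]):
  rot[0] = ab0b3c100$
  rot[1] = b0b3c100$a
  rot[2] = 0b3c100$ab
  rot[3] = b3c100$ab0
  rot[4] = 3c100$ab0b
  rot[5] = c100$ab0b3
  rot[6] = 100$ab0b3c
  rot[7] = 00$ab0b3c1
  rot[8] = 0$ab0b3c10
  rot[9] = $ab0b3c100
Sorted (with $ < everything):
  sorted[0] = $ab0b3c100
  sorted[1] = 0$ab0b3c10
  sorted[2] = 00$ab0b3c1
  sorted[3] = 0b3c100$ab
  sorted[4] = 100$ab0b3c
  sorted[5] = 3c100$ab0b
  sorted[6] = ab0b3c100$
  sorted[7] = b0b3c100$a
  sorted[8] = b3c100$ab0
  sorted[9] = c100$ab0b3
sorted[8] = b3c100$ab0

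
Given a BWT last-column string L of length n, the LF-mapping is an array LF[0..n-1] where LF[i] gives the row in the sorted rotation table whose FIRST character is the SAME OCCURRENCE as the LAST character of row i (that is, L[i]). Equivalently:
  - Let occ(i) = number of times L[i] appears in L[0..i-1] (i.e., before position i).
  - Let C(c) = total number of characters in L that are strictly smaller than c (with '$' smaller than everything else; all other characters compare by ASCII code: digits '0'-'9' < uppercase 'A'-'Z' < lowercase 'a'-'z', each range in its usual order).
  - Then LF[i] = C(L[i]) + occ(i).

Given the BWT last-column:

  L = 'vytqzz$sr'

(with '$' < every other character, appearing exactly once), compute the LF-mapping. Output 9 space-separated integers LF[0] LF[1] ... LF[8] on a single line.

Answer: 5 6 4 1 7 8 0 3 2

Derivation:
Char counts: '$':1, 'q':1, 'r':1, 's':1, 't':1, 'v':1, 'y':1, 'z':2
C (first-col start): C('$')=0, C('q')=1, C('r')=2, C('s')=3, C('t')=4, C('v')=5, C('y')=6, C('z')=7
L[0]='v': occ=0, LF[0]=C('v')+0=5+0=5
L[1]='y': occ=0, LF[1]=C('y')+0=6+0=6
L[2]='t': occ=0, LF[2]=C('t')+0=4+0=4
L[3]='q': occ=0, LF[3]=C('q')+0=1+0=1
L[4]='z': occ=0, LF[4]=C('z')+0=7+0=7
L[5]='z': occ=1, LF[5]=C('z')+1=7+1=8
L[6]='$': occ=0, LF[6]=C('$')+0=0+0=0
L[7]='s': occ=0, LF[7]=C('s')+0=3+0=3
L[8]='r': occ=0, LF[8]=C('r')+0=2+0=2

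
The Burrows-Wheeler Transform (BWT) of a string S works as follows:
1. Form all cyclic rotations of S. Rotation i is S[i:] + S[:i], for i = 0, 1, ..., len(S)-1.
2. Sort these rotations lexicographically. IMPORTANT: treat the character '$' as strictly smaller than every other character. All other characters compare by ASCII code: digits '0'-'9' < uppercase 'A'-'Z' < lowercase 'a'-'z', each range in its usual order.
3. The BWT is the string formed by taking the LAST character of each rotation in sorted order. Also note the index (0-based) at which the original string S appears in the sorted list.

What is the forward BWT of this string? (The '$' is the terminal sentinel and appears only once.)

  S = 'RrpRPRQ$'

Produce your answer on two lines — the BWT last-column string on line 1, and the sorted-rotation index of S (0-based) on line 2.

Answer: QRRpP$rR
5

Derivation:
All 8 rotations (rotation i = S[i:]+S[:i]):
  rot[0] = RrpRPRQ$
  rot[1] = rpRPRQ$R
  rot[2] = pRPRQ$Rr
  rot[3] = RPRQ$Rrp
  rot[4] = PRQ$RrpR
  rot[5] = RQ$RrpRP
  rot[6] = Q$RrpRPR
  rot[7] = $RrpRPRQ
Sorted (with $ < everything):
  sorted[0] = $RrpRPRQ  (last char: 'Q')
  sorted[1] = PRQ$RrpR  (last char: 'R')
  sorted[2] = Q$RrpRPR  (last char: 'R')
  sorted[3] = RPRQ$Rrp  (last char: 'p')
  sorted[4] = RQ$RrpRP  (last char: 'P')
  sorted[5] = RrpRPRQ$  (last char: '$')
  sorted[6] = pRPRQ$Rr  (last char: 'r')
  sorted[7] = rpRPRQ$R  (last char: 'R')
Last column: QRRpP$rR
Original string S is at sorted index 5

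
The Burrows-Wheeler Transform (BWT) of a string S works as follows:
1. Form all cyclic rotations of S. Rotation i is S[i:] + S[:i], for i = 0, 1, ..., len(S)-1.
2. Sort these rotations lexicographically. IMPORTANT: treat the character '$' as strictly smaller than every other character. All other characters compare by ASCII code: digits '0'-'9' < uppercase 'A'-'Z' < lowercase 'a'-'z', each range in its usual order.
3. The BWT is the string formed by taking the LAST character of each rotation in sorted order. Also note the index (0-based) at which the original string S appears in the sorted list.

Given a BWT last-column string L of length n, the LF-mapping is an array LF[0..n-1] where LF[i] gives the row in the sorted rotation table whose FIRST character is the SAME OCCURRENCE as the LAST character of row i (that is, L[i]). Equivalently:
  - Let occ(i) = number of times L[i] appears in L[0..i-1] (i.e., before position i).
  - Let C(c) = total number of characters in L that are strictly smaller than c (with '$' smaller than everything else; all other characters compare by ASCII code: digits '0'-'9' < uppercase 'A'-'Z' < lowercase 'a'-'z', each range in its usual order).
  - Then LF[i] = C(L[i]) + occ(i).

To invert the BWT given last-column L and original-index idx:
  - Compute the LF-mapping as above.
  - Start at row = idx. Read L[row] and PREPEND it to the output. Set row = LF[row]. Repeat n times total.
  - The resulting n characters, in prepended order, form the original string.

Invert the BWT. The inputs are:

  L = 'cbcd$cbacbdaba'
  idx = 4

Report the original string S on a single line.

Answer: babdadcbbcacc$

Derivation:
LF mapping: 8 4 9 12 0 10 5 1 11 6 13 2 7 3
Walk LF starting at row 4, prepending L[row]:
  step 1: row=4, L[4]='$', prepend. Next row=LF[4]=0
  step 2: row=0, L[0]='c', prepend. Next row=LF[0]=8
  step 3: row=8, L[8]='c', prepend. Next row=LF[8]=11
  step 4: row=11, L[11]='a', prepend. Next row=LF[11]=2
  step 5: row=2, L[2]='c', prepend. Next row=LF[2]=9
  step 6: row=9, L[9]='b', prepend. Next row=LF[9]=6
  step 7: row=6, L[6]='b', prepend. Next row=LF[6]=5
  step 8: row=5, L[5]='c', prepend. Next row=LF[5]=10
  step 9: row=10, L[10]='d', prepend. Next row=LF[10]=13
  step 10: row=13, L[13]='a', prepend. Next row=LF[13]=3
  step 11: row=3, L[3]='d', prepend. Next row=LF[3]=12
  step 12: row=12, L[12]='b', prepend. Next row=LF[12]=7
  step 13: row=7, L[7]='a', prepend. Next row=LF[7]=1
  step 14: row=1, L[1]='b', prepend. Next row=LF[1]=4
Reversed output: babdadcbbcacc$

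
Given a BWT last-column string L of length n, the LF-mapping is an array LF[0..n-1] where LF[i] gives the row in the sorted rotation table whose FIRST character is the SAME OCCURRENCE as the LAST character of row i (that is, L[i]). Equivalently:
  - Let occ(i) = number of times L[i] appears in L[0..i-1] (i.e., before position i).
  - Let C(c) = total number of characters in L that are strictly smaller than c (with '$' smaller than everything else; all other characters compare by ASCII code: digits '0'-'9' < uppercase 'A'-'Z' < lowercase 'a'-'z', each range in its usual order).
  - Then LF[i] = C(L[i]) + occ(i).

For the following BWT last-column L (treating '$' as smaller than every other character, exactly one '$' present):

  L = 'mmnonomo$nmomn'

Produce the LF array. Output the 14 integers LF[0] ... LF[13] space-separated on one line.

Char counts: '$':1, 'm':5, 'n':4, 'o':4
C (first-col start): C('$')=0, C('m')=1, C('n')=6, C('o')=10
L[0]='m': occ=0, LF[0]=C('m')+0=1+0=1
L[1]='m': occ=1, LF[1]=C('m')+1=1+1=2
L[2]='n': occ=0, LF[2]=C('n')+0=6+0=6
L[3]='o': occ=0, LF[3]=C('o')+0=10+0=10
L[4]='n': occ=1, LF[4]=C('n')+1=6+1=7
L[5]='o': occ=1, LF[5]=C('o')+1=10+1=11
L[6]='m': occ=2, LF[6]=C('m')+2=1+2=3
L[7]='o': occ=2, LF[7]=C('o')+2=10+2=12
L[8]='$': occ=0, LF[8]=C('$')+0=0+0=0
L[9]='n': occ=2, LF[9]=C('n')+2=6+2=8
L[10]='m': occ=3, LF[10]=C('m')+3=1+3=4
L[11]='o': occ=3, LF[11]=C('o')+3=10+3=13
L[12]='m': occ=4, LF[12]=C('m')+4=1+4=5
L[13]='n': occ=3, LF[13]=C('n')+3=6+3=9

Answer: 1 2 6 10 7 11 3 12 0 8 4 13 5 9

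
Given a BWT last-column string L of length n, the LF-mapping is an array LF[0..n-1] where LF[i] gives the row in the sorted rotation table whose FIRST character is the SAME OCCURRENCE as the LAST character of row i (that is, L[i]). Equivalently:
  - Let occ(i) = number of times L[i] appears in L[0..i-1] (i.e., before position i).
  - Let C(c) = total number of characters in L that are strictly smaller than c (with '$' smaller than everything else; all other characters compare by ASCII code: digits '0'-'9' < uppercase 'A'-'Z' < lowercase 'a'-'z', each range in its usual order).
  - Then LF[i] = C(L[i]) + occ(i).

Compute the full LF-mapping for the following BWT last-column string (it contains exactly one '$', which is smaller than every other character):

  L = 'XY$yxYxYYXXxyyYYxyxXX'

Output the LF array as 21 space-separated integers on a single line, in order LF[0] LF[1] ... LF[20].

Answer: 1 6 0 17 12 7 13 8 9 2 3 14 18 19 10 11 15 20 16 4 5

Derivation:
Char counts: '$':1, 'X':5, 'Y':6, 'x':5, 'y':4
C (first-col start): C('$')=0, C('X')=1, C('Y')=6, C('x')=12, C('y')=17
L[0]='X': occ=0, LF[0]=C('X')+0=1+0=1
L[1]='Y': occ=0, LF[1]=C('Y')+0=6+0=6
L[2]='$': occ=0, LF[2]=C('$')+0=0+0=0
L[3]='y': occ=0, LF[3]=C('y')+0=17+0=17
L[4]='x': occ=0, LF[4]=C('x')+0=12+0=12
L[5]='Y': occ=1, LF[5]=C('Y')+1=6+1=7
L[6]='x': occ=1, LF[6]=C('x')+1=12+1=13
L[7]='Y': occ=2, LF[7]=C('Y')+2=6+2=8
L[8]='Y': occ=3, LF[8]=C('Y')+3=6+3=9
L[9]='X': occ=1, LF[9]=C('X')+1=1+1=2
L[10]='X': occ=2, LF[10]=C('X')+2=1+2=3
L[11]='x': occ=2, LF[11]=C('x')+2=12+2=14
L[12]='y': occ=1, LF[12]=C('y')+1=17+1=18
L[13]='y': occ=2, LF[13]=C('y')+2=17+2=19
L[14]='Y': occ=4, LF[14]=C('Y')+4=6+4=10
L[15]='Y': occ=5, LF[15]=C('Y')+5=6+5=11
L[16]='x': occ=3, LF[16]=C('x')+3=12+3=15
L[17]='y': occ=3, LF[17]=C('y')+3=17+3=20
L[18]='x': occ=4, LF[18]=C('x')+4=12+4=16
L[19]='X': occ=3, LF[19]=C('X')+3=1+3=4
L[20]='X': occ=4, LF[20]=C('X')+4=1+4=5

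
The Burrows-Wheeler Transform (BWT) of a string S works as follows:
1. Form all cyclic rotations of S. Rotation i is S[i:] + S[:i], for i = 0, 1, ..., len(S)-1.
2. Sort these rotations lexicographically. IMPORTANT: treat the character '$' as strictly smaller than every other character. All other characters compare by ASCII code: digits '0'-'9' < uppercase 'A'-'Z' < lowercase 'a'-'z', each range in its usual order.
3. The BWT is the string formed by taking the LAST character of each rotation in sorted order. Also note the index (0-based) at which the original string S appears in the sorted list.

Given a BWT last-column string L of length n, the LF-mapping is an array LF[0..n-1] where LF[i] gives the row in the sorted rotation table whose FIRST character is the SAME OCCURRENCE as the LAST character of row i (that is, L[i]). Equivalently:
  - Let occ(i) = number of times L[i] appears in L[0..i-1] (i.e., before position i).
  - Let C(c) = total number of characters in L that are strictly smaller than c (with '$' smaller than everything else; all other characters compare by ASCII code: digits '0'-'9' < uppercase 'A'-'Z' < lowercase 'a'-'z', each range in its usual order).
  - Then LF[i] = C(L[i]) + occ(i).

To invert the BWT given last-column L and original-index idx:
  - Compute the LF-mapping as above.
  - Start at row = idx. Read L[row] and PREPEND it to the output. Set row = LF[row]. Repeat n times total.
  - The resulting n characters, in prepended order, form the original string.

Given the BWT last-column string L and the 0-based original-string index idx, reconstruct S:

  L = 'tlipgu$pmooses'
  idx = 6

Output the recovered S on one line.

Answer: opossumpiglet$

Derivation:
LF mapping: 12 4 3 8 2 13 0 9 5 6 7 10 1 11
Walk LF starting at row 6, prepending L[row]:
  step 1: row=6, L[6]='$', prepend. Next row=LF[6]=0
  step 2: row=0, L[0]='t', prepend. Next row=LF[0]=12
  step 3: row=12, L[12]='e', prepend. Next row=LF[12]=1
  step 4: row=1, L[1]='l', prepend. Next row=LF[1]=4
  step 5: row=4, L[4]='g', prepend. Next row=LF[4]=2
  step 6: row=2, L[2]='i', prepend. Next row=LF[2]=3
  step 7: row=3, L[3]='p', prepend. Next row=LF[3]=8
  step 8: row=8, L[8]='m', prepend. Next row=LF[8]=5
  step 9: row=5, L[5]='u', prepend. Next row=LF[5]=13
  step 10: row=13, L[13]='s', prepend. Next row=LF[13]=11
  step 11: row=11, L[11]='s', prepend. Next row=LF[11]=10
  step 12: row=10, L[10]='o', prepend. Next row=LF[10]=7
  step 13: row=7, L[7]='p', prepend. Next row=LF[7]=9
  step 14: row=9, L[9]='o', prepend. Next row=LF[9]=6
Reversed output: opossumpiglet$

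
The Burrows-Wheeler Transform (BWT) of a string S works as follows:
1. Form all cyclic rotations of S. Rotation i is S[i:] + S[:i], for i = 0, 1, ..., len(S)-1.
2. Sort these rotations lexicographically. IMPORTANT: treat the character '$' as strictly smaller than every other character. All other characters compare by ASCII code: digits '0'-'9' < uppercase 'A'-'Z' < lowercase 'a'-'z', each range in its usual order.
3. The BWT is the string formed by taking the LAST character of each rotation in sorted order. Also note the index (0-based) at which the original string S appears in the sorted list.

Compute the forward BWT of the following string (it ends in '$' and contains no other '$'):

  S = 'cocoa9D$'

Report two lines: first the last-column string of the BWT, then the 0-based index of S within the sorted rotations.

All 8 rotations (rotation i = S[i:]+S[:i]):
  rot[0] = cocoa9D$
  rot[1] = ocoa9D$c
  rot[2] = coa9D$co
  rot[3] = oa9D$coc
  rot[4] = a9D$coco
  rot[5] = 9D$cocoa
  rot[6] = D$cocoa9
  rot[7] = $cocoa9D
Sorted (with $ < everything):
  sorted[0] = $cocoa9D  (last char: 'D')
  sorted[1] = 9D$cocoa  (last char: 'a')
  sorted[2] = D$cocoa9  (last char: '9')
  sorted[3] = a9D$coco  (last char: 'o')
  sorted[4] = coa9D$co  (last char: 'o')
  sorted[5] = cocoa9D$  (last char: '$')
  sorted[6] = oa9D$coc  (last char: 'c')
  sorted[7] = ocoa9D$c  (last char: 'c')
Last column: Da9oo$cc
Original string S is at sorted index 5

Answer: Da9oo$cc
5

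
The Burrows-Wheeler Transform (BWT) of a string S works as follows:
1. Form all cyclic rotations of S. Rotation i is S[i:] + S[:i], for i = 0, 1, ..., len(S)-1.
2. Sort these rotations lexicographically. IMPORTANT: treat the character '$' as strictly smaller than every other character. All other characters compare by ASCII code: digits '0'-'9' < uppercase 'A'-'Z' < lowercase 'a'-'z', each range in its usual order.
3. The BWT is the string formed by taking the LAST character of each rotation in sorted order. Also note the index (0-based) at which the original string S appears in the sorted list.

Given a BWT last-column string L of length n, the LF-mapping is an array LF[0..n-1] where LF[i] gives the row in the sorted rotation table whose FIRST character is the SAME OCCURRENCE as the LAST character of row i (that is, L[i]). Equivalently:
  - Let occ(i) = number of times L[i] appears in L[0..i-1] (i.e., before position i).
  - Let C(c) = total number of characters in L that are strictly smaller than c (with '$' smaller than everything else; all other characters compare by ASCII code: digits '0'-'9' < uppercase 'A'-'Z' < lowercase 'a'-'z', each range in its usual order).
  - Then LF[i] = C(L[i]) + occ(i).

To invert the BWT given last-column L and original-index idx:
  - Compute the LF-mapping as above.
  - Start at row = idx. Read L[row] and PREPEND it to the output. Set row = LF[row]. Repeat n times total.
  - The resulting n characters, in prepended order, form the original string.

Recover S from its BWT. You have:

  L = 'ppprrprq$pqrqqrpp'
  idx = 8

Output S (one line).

Answer: qprrprqrppqqrppp$

Derivation:
LF mapping: 1 2 3 12 13 4 14 8 0 5 9 15 10 11 16 6 7
Walk LF starting at row 8, prepending L[row]:
  step 1: row=8, L[8]='$', prepend. Next row=LF[8]=0
  step 2: row=0, L[0]='p', prepend. Next row=LF[0]=1
  step 3: row=1, L[1]='p', prepend. Next row=LF[1]=2
  step 4: row=2, L[2]='p', prepend. Next row=LF[2]=3
  step 5: row=3, L[3]='r', prepend. Next row=LF[3]=12
  step 6: row=12, L[12]='q', prepend. Next row=LF[12]=10
  step 7: row=10, L[10]='q', prepend. Next row=LF[10]=9
  step 8: row=9, L[9]='p', prepend. Next row=LF[9]=5
  step 9: row=5, L[5]='p', prepend. Next row=LF[5]=4
  step 10: row=4, L[4]='r', prepend. Next row=LF[4]=13
  step 11: row=13, L[13]='q', prepend. Next row=LF[13]=11
  step 12: row=11, L[11]='r', prepend. Next row=LF[11]=15
  step 13: row=15, L[15]='p', prepend. Next row=LF[15]=6
  step 14: row=6, L[6]='r', prepend. Next row=LF[6]=14
  step 15: row=14, L[14]='r', prepend. Next row=LF[14]=16
  step 16: row=16, L[16]='p', prepend. Next row=LF[16]=7
  step 17: row=7, L[7]='q', prepend. Next row=LF[7]=8
Reversed output: qprrprqrppqqrppp$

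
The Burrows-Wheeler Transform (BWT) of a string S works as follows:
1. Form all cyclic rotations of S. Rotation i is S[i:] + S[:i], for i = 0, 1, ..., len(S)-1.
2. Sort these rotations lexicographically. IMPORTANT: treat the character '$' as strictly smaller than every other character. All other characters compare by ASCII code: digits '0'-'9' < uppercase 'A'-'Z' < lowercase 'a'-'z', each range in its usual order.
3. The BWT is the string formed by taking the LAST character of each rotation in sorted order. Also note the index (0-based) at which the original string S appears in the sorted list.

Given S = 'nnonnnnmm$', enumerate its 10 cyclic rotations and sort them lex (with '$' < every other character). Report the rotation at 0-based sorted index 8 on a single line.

All 10 rotations (rotation i = S[i:]+S[:i]):
  rot[0] = nnonnnnmm$
  rot[1] = nonnnnmm$n
  rot[2] = onnnnmm$nn
  rot[3] = nnnnmm$nno
  rot[4] = nnnmm$nnon
  rot[5] = nnmm$nnonn
  rot[6] = nmm$nnonnn
  rot[7] = mm$nnonnnn
  rot[8] = m$nnonnnnm
  rot[9] = $nnonnnnmm
Sorted (with $ < everything):
  sorted[0] = $nnonnnnmm
  sorted[1] = m$nnonnnnm
  sorted[2] = mm$nnonnnn
  sorted[3] = nmm$nnonnn
  sorted[4] = nnmm$nnonn
  sorted[5] = nnnmm$nnon
  sorted[6] = nnnnmm$nno
  sorted[7] = nnonnnnmm$
  sorted[8] = nonnnnmm$n
  sorted[9] = onnnnmm$nn
sorted[8] = nonnnnmm$n

Answer: nonnnnmm$n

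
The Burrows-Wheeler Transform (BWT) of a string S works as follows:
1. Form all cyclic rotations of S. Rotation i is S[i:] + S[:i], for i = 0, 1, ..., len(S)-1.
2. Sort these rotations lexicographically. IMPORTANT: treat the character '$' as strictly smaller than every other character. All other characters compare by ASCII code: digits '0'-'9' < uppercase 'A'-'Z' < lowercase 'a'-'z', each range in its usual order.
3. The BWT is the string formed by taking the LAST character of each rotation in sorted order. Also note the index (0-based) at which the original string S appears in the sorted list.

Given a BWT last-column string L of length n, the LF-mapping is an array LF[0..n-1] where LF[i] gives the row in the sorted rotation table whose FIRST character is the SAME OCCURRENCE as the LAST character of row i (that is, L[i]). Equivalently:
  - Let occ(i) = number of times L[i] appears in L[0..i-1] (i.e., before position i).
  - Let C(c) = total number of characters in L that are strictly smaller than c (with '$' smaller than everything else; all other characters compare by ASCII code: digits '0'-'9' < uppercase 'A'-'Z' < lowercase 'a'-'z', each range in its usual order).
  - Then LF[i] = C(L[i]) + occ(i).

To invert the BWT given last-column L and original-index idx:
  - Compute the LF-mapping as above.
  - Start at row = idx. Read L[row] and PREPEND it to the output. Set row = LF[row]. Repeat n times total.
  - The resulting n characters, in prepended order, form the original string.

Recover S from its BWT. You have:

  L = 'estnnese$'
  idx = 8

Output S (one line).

LF mapping: 1 6 8 4 5 2 7 3 0
Walk LF starting at row 8, prepending L[row]:
  step 1: row=8, L[8]='$', prepend. Next row=LF[8]=0
  step 2: row=0, L[0]='e', prepend. Next row=LF[0]=1
  step 3: row=1, L[1]='s', prepend. Next row=LF[1]=6
  step 4: row=6, L[6]='s', prepend. Next row=LF[6]=7
  step 5: row=7, L[7]='e', prepend. Next row=LF[7]=3
  step 6: row=3, L[3]='n', prepend. Next row=LF[3]=4
  step 7: row=4, L[4]='n', prepend. Next row=LF[4]=5
  step 8: row=5, L[5]='e', prepend. Next row=LF[5]=2
  step 9: row=2, L[2]='t', prepend. Next row=LF[2]=8
Reversed output: tennesse$

Answer: tennesse$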